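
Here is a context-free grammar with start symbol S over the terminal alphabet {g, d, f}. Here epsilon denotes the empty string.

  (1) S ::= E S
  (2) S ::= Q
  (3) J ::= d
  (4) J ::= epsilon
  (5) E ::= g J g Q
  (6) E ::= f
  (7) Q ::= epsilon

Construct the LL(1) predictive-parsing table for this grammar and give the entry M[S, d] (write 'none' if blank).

FIRST(J) = {epsilon, d}
FIRST(E) = {f, g}
FIRST(Q) = {epsilon}
FIRST(S) = {epsilon, f, g}  (via E S, Q)
FOLLOW(S) includes $ since S is the start symbol.
FOLLOW(S): in S::=E S, the suffix after S is empty (adds nothing new). Thus FOLLOW(S) = {$}.
For S ::= E S: FIRST(E S) = {f, g}, so it goes in M[S, t] for t ∈ {f, g}.
For S ::= Q: FIRST(Q) = {epsilon}, so it goes in M[S, t] for t ∈ {}; since epsilon ∈ FIRST, also for every t ∈ FOLLOW(S) = {$}.
None of these place a production in M[S, d].

none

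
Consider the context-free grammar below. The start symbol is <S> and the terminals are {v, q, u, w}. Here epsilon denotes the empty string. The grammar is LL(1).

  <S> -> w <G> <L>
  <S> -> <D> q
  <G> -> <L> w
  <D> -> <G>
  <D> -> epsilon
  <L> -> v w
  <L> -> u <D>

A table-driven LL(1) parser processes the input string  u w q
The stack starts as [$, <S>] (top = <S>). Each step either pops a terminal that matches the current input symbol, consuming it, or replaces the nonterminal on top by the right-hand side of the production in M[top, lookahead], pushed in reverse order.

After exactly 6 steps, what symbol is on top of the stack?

w

     Stack        Input    Action
  1  $ <S>        u w q $  expand <S> -> <D> q
  2  $ q <D>      u w q $  expand <D> -> <G>
  3  $ q <G>      u w q $  expand <G> -> <L> w
  4  $ q w <L>    u w q $  expand <L> -> u <D>
  5  $ q w <D> u  u w q $  match u
  6  $ q w <D>    w q $    expand <D> -> epsilon
Stack after step 6: $ q w (top = w).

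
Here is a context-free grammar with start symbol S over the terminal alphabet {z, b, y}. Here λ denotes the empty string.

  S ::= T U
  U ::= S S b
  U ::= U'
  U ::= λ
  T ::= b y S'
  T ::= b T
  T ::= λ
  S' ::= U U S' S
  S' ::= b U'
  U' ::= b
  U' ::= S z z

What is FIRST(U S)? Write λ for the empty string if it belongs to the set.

FIRST(T): from T::=b y S' we get {b}; from T::=b T we get {b}; from T::=λ we get {λ}. So FIRST(T) = {λ, b}.
FIRST(S): from S::=T U we get {λ, b, z}. So FIRST(S) = {λ, b, z}.
FIRST(U'): from U'::=b we get {b}; from U'::=S z z we get {b, z}. So FIRST(U') = {b, z}.
FIRST(U): from U::=S S b we get {b, z}; from U::=U' we get {b, z}; from U::=λ we get {λ}. So FIRST(U) = {λ, b, z}.
FIRST(S'): from S'::=U U S' S we get {b, z}; from S'::=b U' we get {b}. So FIRST(S') = {b, z}.
FIRST(U S): take FIRST of each symbol in turn, carrying on past any symbol whose FIRST contains λ; result {λ, b, z}.

{λ, b, z}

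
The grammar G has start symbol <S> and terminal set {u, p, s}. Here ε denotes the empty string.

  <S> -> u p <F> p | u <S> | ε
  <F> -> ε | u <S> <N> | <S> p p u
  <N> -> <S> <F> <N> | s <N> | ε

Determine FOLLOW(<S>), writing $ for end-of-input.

FIRST(<S>) = {ε, u}
FIRST(<F>) = {ε, p, u}  (via <S> p p u)
FIRST(<N>) = {ε, p, s, u}  (via <S> <F> <N>)
FOLLOW(<S>) includes $ since <S> is the start symbol.
FOLLOW(<S>): in <S>->u <S>, the suffix after <S> is empty (adds nothing new); in <F>->u <S> <N>, <S> is followed by <N> with FIRST {ε, p, s, u}; in <F>->u <S> <N>, the suffix after <S> is nullable, so FOLLOW(<S>) ⊇ FOLLOW(<F>) = {p, s, u}; in <F>-><S> p p u, <S> is followed by p p u with FIRST {p}; in <N>-><S> <F> <N>, <S> is followed by <F> <N> with FIRST {ε, p, s, u}; in <N>-><S> <F> <N>, the suffix after <S> is nullable, so FOLLOW(<S>) ⊇ FOLLOW(<N>) = {p, s, u}. Thus FOLLOW(<S>) = {$, p, s, u}.
FOLLOW(<F>): in <S>->u p <F> p, <F> is followed by p with FIRST {p}; in <N>-><S> <F> <N>, <F> is followed by <N> with FIRST {ε, p, s, u}; in <N>-><S> <F> <N>, the suffix after <F> is nullable, so FOLLOW(<F>) ⊇ FOLLOW(<N>) = {p, s, u}. Thus FOLLOW(<F>) = {p, s, u}.
FOLLOW(<N>): in <F>->u <S> <N>, the suffix after <N> is empty, so FOLLOW(<N>) ⊇ FOLLOW(<F>) = {p, s, u}; in <N>-><S> <F> <N>, the suffix after <N> is empty (adds nothing new); in <N>->s <N>, the suffix after <N> is empty (adds nothing new). Thus FOLLOW(<N>) = {p, s, u}.

{$, p, s, u}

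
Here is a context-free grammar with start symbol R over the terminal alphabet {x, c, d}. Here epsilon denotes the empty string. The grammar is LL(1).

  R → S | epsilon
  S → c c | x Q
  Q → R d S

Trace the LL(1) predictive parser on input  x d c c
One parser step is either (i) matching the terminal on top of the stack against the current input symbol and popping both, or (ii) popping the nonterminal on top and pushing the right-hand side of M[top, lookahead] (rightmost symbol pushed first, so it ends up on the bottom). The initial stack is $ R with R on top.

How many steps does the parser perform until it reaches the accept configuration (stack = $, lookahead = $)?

step 1: stack=$ R  input=x d c c $  — expand R → S
step 2: stack=$ S  input=x d c c $  — expand S → x Q
step 3: stack=$ Q x  input=x d c c $  — match x
step 4: stack=$ Q  input=d c c $  — expand Q → R d S
step 5: stack=$ S d R  input=d c c $  — expand R → epsilon
step 6: stack=$ S d  input=d c c $  — match d
step 7: stack=$ S  input=c c $  — expand S → c c
step 8: stack=$ c c  input=c c $  — match c
step 9: stack=$ c  input=c $  — match c
Accept reached after 9 steps.

9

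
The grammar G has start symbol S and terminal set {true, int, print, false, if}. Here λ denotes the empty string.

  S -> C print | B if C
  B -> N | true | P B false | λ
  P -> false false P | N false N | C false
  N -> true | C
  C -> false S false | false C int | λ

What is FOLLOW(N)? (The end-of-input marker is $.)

FIRST(C): from C->false S false we get {false}; from C->false C int we get {false}; from C->λ we get {λ}. So FIRST(C) = {λ, false}.
FIRST(N): from N->true we get {true}; from N->C we get {λ, false}. So FIRST(N) = {λ, false, true}.
FIRST(P): from P->false false P we get {false}; from P->N false N we get {false, true}; from P->C false we get {false}. So FIRST(P) = {false, true}.
FIRST(B): from B->N we get {λ, false, true}; from B->true we get {true}; from B->P B false we get {false, true}; from B->λ we get {λ}. So FIRST(B) = {λ, false, true}.
FIRST(S): from S->C print we get {false, print}; from S->B if C we get {false, if, true}. So FIRST(S) = {false, if, print, true}.
FOLLOW(S) includes $ since S is the start symbol.
FOLLOW(S): in C->false S false, S is followed by false with FIRST {false}. Thus FOLLOW(S) = {$, false}.
FOLLOW(B): in S->B if C, B is followed by if C with FIRST {if}; in B->P B false, B is followed by false with FIRST {false}. Thus FOLLOW(B) = {false, if}.
FOLLOW(P): in B->P B false, P is followed by B false with FIRST {false, true}; in P->false false P, the suffix after P is empty (adds nothing new). Thus FOLLOW(P) = {false, true}.
FOLLOW(N): in B->N, the suffix after N is empty, so FOLLOW(N) ⊇ FOLLOW(B) = {false, if}; in P->N false N (occurrence 1), N is followed by false N with FIRST {false}; in P->N false N (occurrence 2), the suffix after N is empty, so FOLLOW(N) ⊇ FOLLOW(P) = {false, true}. Thus FOLLOW(N) = {false, if, true}.
FOLLOW(C): in S->C print, C is followed by print with FIRST {print}; in S->B if C, the suffix after C is empty, so FOLLOW(C) ⊇ FOLLOW(S) = {$, false}; in P->C false, C is followed by false with FIRST {false}; in N->C, the suffix after C is empty, so FOLLOW(C) ⊇ FOLLOW(N) = {false, if, true}; in C->false C int, C is followed by int with FIRST {int}. Thus FOLLOW(C) = {$, false, if, int, print, true}.

{false, if, true}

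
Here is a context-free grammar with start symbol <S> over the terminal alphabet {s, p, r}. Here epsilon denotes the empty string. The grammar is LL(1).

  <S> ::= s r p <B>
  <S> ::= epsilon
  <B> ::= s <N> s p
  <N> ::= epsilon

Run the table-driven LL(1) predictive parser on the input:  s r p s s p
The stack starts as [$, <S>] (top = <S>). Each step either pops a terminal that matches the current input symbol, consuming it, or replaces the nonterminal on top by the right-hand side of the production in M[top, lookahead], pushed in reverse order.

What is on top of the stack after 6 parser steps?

     Stack        Input          Action
  1  $ <S>        s r p s s p $  expand <S> ::= s r p <B>
  2  $ <B> p r s  s r p s s p $  match s
  3  $ <B> p r    r p s s p $    match r
  4  $ <B> p      p s s p $      match p
  5  $ <B>        s s p $        expand <B> ::= s <N> s p
  6  $ p s <N> s  s s p $        match s
Stack after step 6: $ p s <N> (top = <N>).

<N>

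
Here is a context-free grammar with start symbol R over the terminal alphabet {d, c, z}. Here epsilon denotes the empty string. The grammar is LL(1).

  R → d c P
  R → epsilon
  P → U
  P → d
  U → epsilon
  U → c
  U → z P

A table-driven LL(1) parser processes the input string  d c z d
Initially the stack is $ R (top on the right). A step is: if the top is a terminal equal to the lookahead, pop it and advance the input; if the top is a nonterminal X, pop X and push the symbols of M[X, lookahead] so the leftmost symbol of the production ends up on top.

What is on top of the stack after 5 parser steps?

z

     Stack    Input      Action
  1  $ R      d c z d $  expand R → d c P
  2  $ P c d  d c z d $  match d
  3  $ P c    c z d $    match c
  4  $ P      z d $      expand P → U
  5  $ U      z d $      expand U → z P
Stack after step 5: $ P z (top = z).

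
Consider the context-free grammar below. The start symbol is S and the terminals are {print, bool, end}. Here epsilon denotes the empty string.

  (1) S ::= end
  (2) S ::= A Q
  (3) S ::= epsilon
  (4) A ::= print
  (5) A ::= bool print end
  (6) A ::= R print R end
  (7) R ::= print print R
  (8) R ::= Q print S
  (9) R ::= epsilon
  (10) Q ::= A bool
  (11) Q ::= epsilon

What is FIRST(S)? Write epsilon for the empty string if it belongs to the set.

FIRST(S) = {epsilon, bool, end, print}  (via A Q)
FIRST(A) = {bool, print}  (via R print R end)
FIRST(Q) = {epsilon, bool, print}  (via A bool)
FIRST(R) = {epsilon, bool, print}  (via Q print S)

{epsilon, bool, end, print}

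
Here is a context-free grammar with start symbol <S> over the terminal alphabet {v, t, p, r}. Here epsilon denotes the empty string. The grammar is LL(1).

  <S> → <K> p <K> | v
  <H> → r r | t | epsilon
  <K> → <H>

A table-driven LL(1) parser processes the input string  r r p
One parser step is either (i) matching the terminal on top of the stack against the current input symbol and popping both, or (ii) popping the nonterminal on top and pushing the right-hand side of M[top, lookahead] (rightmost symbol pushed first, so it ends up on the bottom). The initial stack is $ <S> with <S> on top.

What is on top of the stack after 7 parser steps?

step 1: stack=$ <S>  input=r r p $  — expand <S> → <K> p <K>
step 2: stack=$ <K> p <K>  input=r r p $  — expand <K> → <H>
step 3: stack=$ <K> p <H>  input=r r p $  — expand <H> → r r
step 4: stack=$ <K> p r r  input=r r p $  — match r
step 5: stack=$ <K> p r  input=r p $  — match r
step 6: stack=$ <K> p  input=p $  — match p
step 7: stack=$ <K>  input=$  — expand <K> → <H>
Stack after step 7: $ <H> (top = <H>).

<H>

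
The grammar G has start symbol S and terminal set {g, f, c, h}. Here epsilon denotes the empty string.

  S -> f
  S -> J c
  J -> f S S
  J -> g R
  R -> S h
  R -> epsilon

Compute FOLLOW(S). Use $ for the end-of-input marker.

{$, c, f, g, h}

FIRST(J) = {f, g}
FIRST(S) = {f, g}  (via J c)
FIRST(R) = {epsilon, f, g}  (via S h)
FOLLOW(S) includes $ since S is the start symbol.
FOLLOW(J): in S->J c, J is followed by c with FIRST {c}. Thus FOLLOW(J) = {c}.
FOLLOW(S): in J->f S S (occurrence 1), S is followed by S with FIRST {f, g}; in J->f S S (occurrence 2), the suffix after S is empty, so FOLLOW(S) ⊇ FOLLOW(J) = {c}; in R->S h, S is followed by h with FIRST {h}. Thus FOLLOW(S) = {$, c, f, g, h}.
FOLLOW(R): in J->g R, the suffix after R is empty, so FOLLOW(R) ⊇ FOLLOW(J) = {c}. Thus FOLLOW(R) = {c}.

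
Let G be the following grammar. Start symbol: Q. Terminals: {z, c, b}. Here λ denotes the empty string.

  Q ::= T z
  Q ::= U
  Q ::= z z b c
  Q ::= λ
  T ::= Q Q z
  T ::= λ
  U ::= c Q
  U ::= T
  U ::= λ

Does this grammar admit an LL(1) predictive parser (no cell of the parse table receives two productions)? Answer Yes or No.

No

FIRST(Q) = {λ, c, z}
FIRST(T) = {λ, c, z}
FIRST(U) = {λ, c, z}
FOLLOW(Q) = {$, c, z}
FOLLOW(T) = {$, c, z}
FOLLOW(U) = {$, c, z}
Cell M[Q, $] receives both Q ::= U and Q ::= λ — the grammar is not LL(1).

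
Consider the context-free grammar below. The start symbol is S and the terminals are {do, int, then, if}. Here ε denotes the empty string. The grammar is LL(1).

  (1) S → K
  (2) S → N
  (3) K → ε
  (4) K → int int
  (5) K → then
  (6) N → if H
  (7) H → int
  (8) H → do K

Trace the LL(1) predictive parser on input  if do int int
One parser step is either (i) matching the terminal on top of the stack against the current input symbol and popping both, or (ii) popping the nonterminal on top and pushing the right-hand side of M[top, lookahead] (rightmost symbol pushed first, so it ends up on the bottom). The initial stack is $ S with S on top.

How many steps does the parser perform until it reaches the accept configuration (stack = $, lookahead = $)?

8

     Stack      Input            Action
  1  $ S        if do int int $  expand S → N
  2  $ N        if do int int $  expand N → if H
  3  $ H if     if do int int $  match if
  4  $ H        do int int $     expand H → do K
  5  $ K do     do int int $     match do
  6  $ K        int int $        expand K → int int
  7  $ int int  int int $        match int
  8  $ int      int $            match int
Accept reached after 8 steps.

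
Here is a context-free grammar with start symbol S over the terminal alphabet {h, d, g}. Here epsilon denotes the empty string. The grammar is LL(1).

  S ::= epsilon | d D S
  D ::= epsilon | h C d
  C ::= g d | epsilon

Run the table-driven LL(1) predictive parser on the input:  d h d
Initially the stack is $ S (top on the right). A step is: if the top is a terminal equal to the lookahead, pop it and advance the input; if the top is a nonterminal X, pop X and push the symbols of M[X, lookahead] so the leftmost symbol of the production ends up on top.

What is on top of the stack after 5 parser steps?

     Stack      Input    Action
  1  $ S        d h d $  expand S ::= d D S
  2  $ S D d    d h d $  match d
  3  $ S D      h d $    expand D ::= h C d
  4  $ S d C h  h d $    match h
  5  $ S d C    d $      expand C ::= epsilon
Stack after step 5: $ S d (top = d).

d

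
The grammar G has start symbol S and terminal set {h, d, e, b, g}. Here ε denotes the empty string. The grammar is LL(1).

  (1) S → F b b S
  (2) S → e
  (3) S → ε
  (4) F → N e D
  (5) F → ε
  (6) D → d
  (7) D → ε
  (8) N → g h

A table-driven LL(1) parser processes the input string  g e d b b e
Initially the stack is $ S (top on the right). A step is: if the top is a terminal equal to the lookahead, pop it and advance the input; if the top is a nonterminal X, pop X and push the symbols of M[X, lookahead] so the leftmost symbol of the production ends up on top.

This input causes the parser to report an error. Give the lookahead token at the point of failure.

step 1: stack=$ S  input=g e d b b e $  — expand S → F b b S
step 2: stack=$ S b b F  input=g e d b b e $  — expand F → N e D
step 3: stack=$ S b b D e N  input=g e d b b e $  — expand N → g h
step 4: stack=$ S b b D e h g  input=g e d b b e $  — match g
step 5: stack=$ S b b D e h  input=e d b b e $  — error: top is terminal h but lookahead is e

e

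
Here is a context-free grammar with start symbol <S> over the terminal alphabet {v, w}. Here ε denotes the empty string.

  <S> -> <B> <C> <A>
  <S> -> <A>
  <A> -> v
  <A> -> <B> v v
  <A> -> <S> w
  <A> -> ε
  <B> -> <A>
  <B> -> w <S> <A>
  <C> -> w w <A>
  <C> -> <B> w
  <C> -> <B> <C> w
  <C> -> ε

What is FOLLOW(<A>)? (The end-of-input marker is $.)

{$, v, w}

FIRST(<S>): from <S>-><B> <C> <A> we get {ε, v, w}; from <S>-><A> we get {ε, v, w}. So FIRST(<S>) = {ε, v, w}.
FIRST(<A>): from <A>->v we get {v}; from <A>-><B> v v we get {v, w}; from <A>-><S> w we get {v, w}; from <A>->ε we get {ε}. So FIRST(<A>) = {ε, v, w}.
FIRST(<B>): from <B>-><A> we get {ε, v, w}; from <B>->w <S> <A> we get {w}. So FIRST(<B>) = {ε, v, w}.
FIRST(<C>): from <C>->w w <A> we get {w}; from <C>-><B> w we get {v, w}; from <C>-><B> <C> w we get {v, w}; from <C>->ε we get {ε}. So FIRST(<C>) = {ε, v, w}.
FOLLOW(<S>) includes $ since <S> is the start symbol.
FOLLOW(<S>): in <A>-><S> w, <S> is followed by w with FIRST {w}; in <B>->w <S> <A>, <S> is followed by <A> with FIRST {ε, v, w}; in <B>->w <S> <A>, the suffix after <S> is nullable, so FOLLOW(<S>) ⊇ FOLLOW(<B>) = {$, v, w}. Thus FOLLOW(<S>) = {$, v, w}.
FOLLOW(<B>): in <S>-><B> <C> <A>, <B> is followed by <C> <A> with FIRST {ε, v, w}; in <S>-><B> <C> <A>, the suffix after <B> is nullable, so FOLLOW(<B>) ⊇ FOLLOW(<S>) = {$, v, w}; in <A>-><B> v v, <B> is followed by v v with FIRST {v}; in <C>-><B> w, <B> is followed by w with FIRST {w}; in <C>-><B> <C> w, <B> is followed by <C> w with FIRST {v, w}. Thus FOLLOW(<B>) = {$, v, w}.
FOLLOW(<C>): in <S>-><B> <C> <A>, <C> is followed by <A> with FIRST {ε, v, w}; in <S>-><B> <C> <A>, the suffix after <C> is nullable, so FOLLOW(<C>) ⊇ FOLLOW(<S>) = {$, v, w}; in <C>-><B> <C> w, <C> is followed by w with FIRST {w}. Thus FOLLOW(<C>) = {$, v, w}.
FOLLOW(<A>): in <S>-><B> <C> <A>, the suffix after <A> is empty, so FOLLOW(<A>) ⊇ FOLLOW(<S>) = {$, v, w}; in <S>-><A>, the suffix after <A> is empty, so FOLLOW(<A>) ⊇ FOLLOW(<S>) = {$, v, w}; in <B>-><A>, the suffix after <A> is empty, so FOLLOW(<A>) ⊇ FOLLOW(<B>) = {$, v, w}; in <B>->w <S> <A>, the suffix after <A> is empty, so FOLLOW(<A>) ⊇ FOLLOW(<B>) = {$, v, w}; in <C>->w w <A>, the suffix after <A> is empty, so FOLLOW(<A>) ⊇ FOLLOW(<C>) = {$, v, w}. Thus FOLLOW(<A>) = {$, v, w}.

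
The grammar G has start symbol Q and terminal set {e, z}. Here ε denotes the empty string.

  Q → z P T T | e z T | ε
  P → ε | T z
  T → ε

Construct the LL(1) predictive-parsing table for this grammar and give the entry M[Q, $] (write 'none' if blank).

Q → ε

FIRST(Q): from Q→z P T T we get {z}; from Q→e z T we get {e}; from Q→ε we get {ε}. So FIRST(Q) = {ε, e, z}.
FIRST(T): from T→ε we get {ε}. So FIRST(T) = {ε}.
FIRST(P): from P→ε we get {ε}; from P→T z we get {z}. So FIRST(P) = {ε, z}.
FOLLOW(Q) includes $ since Q is the start symbol.
FOLLOW(Q): Q appears on no right-hand side. Thus FOLLOW(Q) = {$}.
For Q → z P T T: FIRST(z P T T) = {z}, so it goes in M[Q, t] for t ∈ {z}.
For Q → e z T: FIRST(e z T) = {e}, so it goes in M[Q, t] for t ∈ {e}.
For Q → ε: FIRST(ε) = {ε}, so it goes in M[Q, t] for t ∈ {}; since ε ∈ FIRST, also for every t ∈ FOLLOW(Q) = {$}.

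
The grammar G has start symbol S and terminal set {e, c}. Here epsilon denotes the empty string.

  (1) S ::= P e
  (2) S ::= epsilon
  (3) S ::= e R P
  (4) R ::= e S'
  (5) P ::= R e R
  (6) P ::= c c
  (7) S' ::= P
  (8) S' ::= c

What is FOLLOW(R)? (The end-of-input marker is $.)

FIRST(R): from R::=e S' we get {e}. So FIRST(R) = {e}.
FIRST(P): from P::=R e R we get {e}; from P::=c c we get {c}. So FIRST(P) = {c, e}.
FIRST(S): from S::=P e we get {c, e}; from S::=epsilon we get {epsilon}; from S::=e R P we get {e}. So FIRST(S) = {epsilon, c, e}.
FIRST(S'): from S'::=P we get {c, e}; from S'::=c we get {c}. So FIRST(S') = {c, e}.
FOLLOW(S) includes $ since S is the start symbol.
FOLLOW(S): S appears on no right-hand side. Thus FOLLOW(S) = {$}.
FOLLOW(R): in S::=e R P, R is followed by P with FIRST {c, e}; in P::=R e R (occurrence 1), R is followed by e R with FIRST {e}; in P::=R e R (occurrence 2), the suffix after R is empty, so FOLLOW(R) ⊇ FOLLOW(P) = {$, c, e}. Thus FOLLOW(R) = {$, c, e}.
FOLLOW(S'): in R::=e S', the suffix after S' is empty, so FOLLOW(S') ⊇ FOLLOW(R) = {$, c, e}. Thus FOLLOW(S') = {$, c, e}.
FOLLOW(P): in S::=P e, P is followed by e with FIRST {e}; in S::=e R P, the suffix after P is empty, so FOLLOW(P) ⊇ FOLLOW(S) = {$}; in S'::=P, the suffix after P is empty, so FOLLOW(P) ⊇ FOLLOW(S') = {$, c, e}. Thus FOLLOW(P) = {$, c, e}.

{$, c, e}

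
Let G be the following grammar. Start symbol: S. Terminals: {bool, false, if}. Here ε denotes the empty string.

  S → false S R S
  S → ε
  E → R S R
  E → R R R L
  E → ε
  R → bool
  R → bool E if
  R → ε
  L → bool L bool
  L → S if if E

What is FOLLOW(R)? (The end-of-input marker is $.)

FIRST(S): from S→false S R S we get {false}; from S→ε we get {ε}. So FIRST(S) = {ε, false}.
FIRST(R): from R→bool we get {bool}; from R→bool E if we get {bool}; from R→ε we get {ε}. So FIRST(R) = {ε, bool}.
FIRST(L): from L→bool L bool we get {bool}; from L→S if if E we get {false, if}. So FIRST(L) = {bool, false, if}.
FIRST(E): from E→R S R we get {ε, bool, false}; from E→R R R L we get {bool, false, if}; from E→ε we get {ε}. So FIRST(E) = {ε, bool, false, if}.
FOLLOW(S) includes $ since S is the start symbol.
FOLLOW(S): in S→false S R S (occurrence 1), S is followed by R S with FIRST {ε, bool, false}; in S→false S R S (occurrence 1), the suffix after S is nullable (adds nothing new); in S→false S R S (occurrence 2), the suffix after S is empty (adds nothing new); in E→R S R, S is followed by R with FIRST {ε, bool}; in E→R S R, the suffix after S is nullable, so FOLLOW(S) ⊇ FOLLOW(E) = {bool, if}; in L→S if if E, S is followed by if if E with FIRST {if}. Thus FOLLOW(S) = {$, bool, false, if}.
FOLLOW(E): in R→bool E if, E is followed by if with FIRST {if}; in L→S if if E, the suffix after E is empty, so FOLLOW(E) ⊇ FOLLOW(L) = {bool, if}. Thus FOLLOW(E) = {bool, if}.
FOLLOW(R): in S→false S R S, R is followed by S with FIRST {ε, false}; in S→false S R S, the suffix after R is nullable, so FOLLOW(R) ⊇ FOLLOW(S) = {$, bool, false, if}; in E→R S R (occurrence 1), R is followed by S R with FIRST {ε, bool, false}; in E→R S R (occurrence 1), the suffix after R is nullable, so FOLLOW(R) ⊇ FOLLOW(E) = {bool, if}; in E→R S R (occurrence 2), the suffix after R is empty, so FOLLOW(R) ⊇ FOLLOW(E) = {bool, if}; in E→R R R L (occurrence 1), R is followed by R R L with FIRST {bool, false, if}; in E→R R R L (occurrence 2), R is followed by R L with FIRST {bool, false, if}; in E→R R R L (occurrence 3), R is followed by L with FIRST {bool, false, if}. Thus FOLLOW(R) = {$, bool, false, if}.
FOLLOW(L): in E→R R R L, the suffix after L is empty, so FOLLOW(L) ⊇ FOLLOW(E) = {bool, if}; in L→bool L bool, L is followed by bool with FIRST {bool}. Thus FOLLOW(L) = {bool, if}.

{$, bool, false, if}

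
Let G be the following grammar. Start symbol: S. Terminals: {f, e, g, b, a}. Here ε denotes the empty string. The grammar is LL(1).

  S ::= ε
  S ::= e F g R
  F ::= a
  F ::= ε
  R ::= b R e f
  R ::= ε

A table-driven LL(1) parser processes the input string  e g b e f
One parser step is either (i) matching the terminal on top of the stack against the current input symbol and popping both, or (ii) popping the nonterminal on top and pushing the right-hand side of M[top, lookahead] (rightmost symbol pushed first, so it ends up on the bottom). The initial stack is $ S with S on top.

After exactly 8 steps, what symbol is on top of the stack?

step 1: stack=$ S  input=e g b e f $  — expand S ::= e F g R
step 2: stack=$ R g F e  input=e g b e f $  — match e
step 3: stack=$ R g F  input=g b e f $  — expand F ::= ε
step 4: stack=$ R g  input=g b e f $  — match g
step 5: stack=$ R  input=b e f $  — expand R ::= b R e f
step 6: stack=$ f e R b  input=b e f $  — match b
step 7: stack=$ f e R  input=e f $  — expand R ::= ε
step 8: stack=$ f e  input=e f $  — match e
Stack after step 8: $ f (top = f).

f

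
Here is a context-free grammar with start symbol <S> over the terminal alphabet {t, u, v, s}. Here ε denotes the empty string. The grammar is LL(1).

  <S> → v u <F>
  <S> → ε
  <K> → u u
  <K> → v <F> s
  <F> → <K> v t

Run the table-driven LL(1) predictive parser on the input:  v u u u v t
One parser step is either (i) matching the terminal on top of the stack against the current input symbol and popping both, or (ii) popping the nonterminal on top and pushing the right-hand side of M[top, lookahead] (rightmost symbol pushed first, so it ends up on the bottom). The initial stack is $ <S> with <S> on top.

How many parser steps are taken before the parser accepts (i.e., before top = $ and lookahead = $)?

step 1: stack=$ <S>  input=v u u u v t $  — expand <S> → v u <F>
step 2: stack=$ <F> u v  input=v u u u v t $  — match v
step 3: stack=$ <F> u  input=u u u v t $  — match u
step 4: stack=$ <F>  input=u u v t $  — expand <F> → <K> v t
step 5: stack=$ t v <K>  input=u u v t $  — expand <K> → u u
step 6: stack=$ t v u u  input=u u v t $  — match u
step 7: stack=$ t v u  input=u v t $  — match u
step 8: stack=$ t v  input=v t $  — match v
step 9: stack=$ t  input=t $  — match t
Accept reached after 9 steps.

9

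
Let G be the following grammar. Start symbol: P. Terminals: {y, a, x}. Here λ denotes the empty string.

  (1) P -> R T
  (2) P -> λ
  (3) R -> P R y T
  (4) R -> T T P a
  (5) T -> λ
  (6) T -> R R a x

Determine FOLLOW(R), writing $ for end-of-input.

FIRST(P): from P->R T we get {a}; from P->λ we get {λ}. So FIRST(P) = {λ, a}.
FIRST(R): from R->P R y T we get {a}; from R->T T P a we get {a}. So FIRST(R) = {a}.
FIRST(T): from T->λ we get {λ}; from T->R R a x we get {a}. So FIRST(T) = {λ, a}.
FOLLOW(P) includes $ since P is the start symbol.
FOLLOW(P): in R->P R y T, P is followed by R y T with FIRST {a}; in R->T T P a, P is followed by a with FIRST {a}. Thus FOLLOW(P) = {$, a}.
FOLLOW(R): in P->R T, R is followed by T with FIRST {λ, a}; in P->R T, the suffix after R is nullable, so FOLLOW(R) ⊇ FOLLOW(P) = {$, a}; in R->P R y T, R is followed by y T with FIRST {y}; in T->R R a x (occurrence 1), R is followed by R a x with FIRST {a}; in T->R R a x (occurrence 2), R is followed by a x with FIRST {a}. Thus FOLLOW(R) = {$, a, y}.
FOLLOW(T): in P->R T, the suffix after T is empty, so FOLLOW(T) ⊇ FOLLOW(P) = {$, a}; in R->P R y T, the suffix after T is empty, so FOLLOW(T) ⊇ FOLLOW(R) = {$, a, y}; in R->T T P a (occurrence 1), T is followed by T P a with FIRST {a}; in R->T T P a (occurrence 2), T is followed by P a with FIRST {a}. Thus FOLLOW(T) = {$, a, y}.

{$, a, y}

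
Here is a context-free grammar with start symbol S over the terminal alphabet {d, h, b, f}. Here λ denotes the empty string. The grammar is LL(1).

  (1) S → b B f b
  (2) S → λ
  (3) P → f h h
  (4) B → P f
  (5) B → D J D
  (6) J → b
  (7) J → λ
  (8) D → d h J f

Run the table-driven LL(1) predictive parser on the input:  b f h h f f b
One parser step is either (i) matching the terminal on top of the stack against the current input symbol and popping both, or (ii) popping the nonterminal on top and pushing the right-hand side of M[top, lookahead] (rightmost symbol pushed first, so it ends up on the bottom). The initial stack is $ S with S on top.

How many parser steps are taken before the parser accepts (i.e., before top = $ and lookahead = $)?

step 1: stack=$ S  input=b f h h f f b $  — expand S → b B f b
step 2: stack=$ b f B b  input=b f h h f f b $  — match b
step 3: stack=$ b f B  input=f h h f f b $  — expand B → P f
step 4: stack=$ b f f P  input=f h h f f b $  — expand P → f h h
step 5: stack=$ b f f h h f  input=f h h f f b $  — match f
step 6: stack=$ b f f h h  input=h h f f b $  — match h
step 7: stack=$ b f f h  input=h f f b $  — match h
step 8: stack=$ b f f  input=f f b $  — match f
step 9: stack=$ b f  input=f b $  — match f
step 10: stack=$ b  input=b $  — match b
Accept reached after 10 steps.

10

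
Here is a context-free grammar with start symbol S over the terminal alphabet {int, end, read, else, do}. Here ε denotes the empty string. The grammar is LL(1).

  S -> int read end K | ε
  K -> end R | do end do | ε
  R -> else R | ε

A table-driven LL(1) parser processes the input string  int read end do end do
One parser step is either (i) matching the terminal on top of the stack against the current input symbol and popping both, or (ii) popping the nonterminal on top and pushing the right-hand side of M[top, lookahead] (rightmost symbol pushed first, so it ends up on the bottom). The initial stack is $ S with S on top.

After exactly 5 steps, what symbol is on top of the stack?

do

step 1: stack=$ S  input=int read end do end do $  — expand S -> int read end K
step 2: stack=$ K end read int  input=int read end do end do $  — match int
step 3: stack=$ K end read  input=read end do end do $  — match read
step 4: stack=$ K end  input=end do end do $  — match end
step 5: stack=$ K  input=do end do $  — expand K -> do end do
Stack after step 5: $ do end do (top = do).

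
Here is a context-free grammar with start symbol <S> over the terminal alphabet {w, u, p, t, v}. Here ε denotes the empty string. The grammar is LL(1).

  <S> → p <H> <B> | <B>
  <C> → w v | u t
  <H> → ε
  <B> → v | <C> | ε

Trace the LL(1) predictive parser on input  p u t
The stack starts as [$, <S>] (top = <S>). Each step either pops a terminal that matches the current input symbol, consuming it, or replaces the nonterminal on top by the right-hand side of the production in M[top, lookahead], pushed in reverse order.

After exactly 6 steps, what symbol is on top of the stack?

step 1: stack=$ <S>  input=p u t $  — expand <S> → p <H> <B>
step 2: stack=$ <B> <H> p  input=p u t $  — match p
step 3: stack=$ <B> <H>  input=u t $  — expand <H> → ε
step 4: stack=$ <B>  input=u t $  — expand <B> → <C>
step 5: stack=$ <C>  input=u t $  — expand <C> → u t
step 6: stack=$ t u  input=u t $  — match u
Stack after step 6: $ t (top = t).

t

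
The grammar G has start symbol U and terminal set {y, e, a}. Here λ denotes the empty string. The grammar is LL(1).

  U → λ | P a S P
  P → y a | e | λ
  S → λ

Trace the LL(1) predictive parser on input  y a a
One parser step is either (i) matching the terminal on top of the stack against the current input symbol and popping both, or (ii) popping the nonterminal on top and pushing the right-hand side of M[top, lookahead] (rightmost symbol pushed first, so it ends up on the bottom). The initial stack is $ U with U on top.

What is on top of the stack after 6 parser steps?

     Stack        Input    Action
  1  $ U          y a a $  expand U → P a S P
  2  $ P S a P    y a a $  expand P → y a
  3  $ P S a a y  y a a $  match y
  4  $ P S a a    a a $    match a
  5  $ P S a      a $      match a
  6  $ P S        $        expand S → λ
Stack after step 6: $ P (top = P).

P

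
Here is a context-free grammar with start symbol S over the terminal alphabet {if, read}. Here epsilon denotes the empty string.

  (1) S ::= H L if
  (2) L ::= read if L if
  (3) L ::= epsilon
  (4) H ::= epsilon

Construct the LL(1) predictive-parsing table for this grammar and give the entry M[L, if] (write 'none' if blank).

L ::= epsilon

FIRST(L): from L::=read if L if we get {read}; from L::=epsilon we get {epsilon}. So FIRST(L) = {epsilon, read}.
FIRST(H): from H::=epsilon we get {epsilon}. So FIRST(H) = {epsilon}.
FIRST(S): from S::=H L if we get {if, read}. So FIRST(S) = {if, read}.
FOLLOW(S) includes $ since S is the start symbol.
FOLLOW(L): in S::=H L if, L is followed by if with FIRST {if}; in L::=read if L if, L is followed by if with FIRST {if}. Thus FOLLOW(L) = {if}.
For L ::= read if L if: FIRST(read if L if) = {read}, so it goes in M[L, t] for t ∈ {read}.
For L ::= epsilon: FIRST(epsilon) = {epsilon}, so it goes in M[L, t] for t ∈ {}; since epsilon ∈ FIRST, also for every t ∈ FOLLOW(L) = {if}.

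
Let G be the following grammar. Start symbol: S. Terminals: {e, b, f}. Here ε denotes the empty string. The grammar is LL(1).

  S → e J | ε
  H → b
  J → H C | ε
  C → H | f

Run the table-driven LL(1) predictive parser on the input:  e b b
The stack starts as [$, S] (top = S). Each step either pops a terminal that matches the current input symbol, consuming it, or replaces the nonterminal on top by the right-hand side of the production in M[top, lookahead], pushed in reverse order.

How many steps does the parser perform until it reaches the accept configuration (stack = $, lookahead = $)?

8

step 1: stack=$ S  input=e b b $  — expand S → e J
step 2: stack=$ J e  input=e b b $  — match e
step 3: stack=$ J  input=b b $  — expand J → H C
step 4: stack=$ C H  input=b b $  — expand H → b
step 5: stack=$ C b  input=b b $  — match b
step 6: stack=$ C  input=b $  — expand C → H
step 7: stack=$ H  input=b $  — expand H → b
step 8: stack=$ b  input=b $  — match b
Accept reached after 8 steps.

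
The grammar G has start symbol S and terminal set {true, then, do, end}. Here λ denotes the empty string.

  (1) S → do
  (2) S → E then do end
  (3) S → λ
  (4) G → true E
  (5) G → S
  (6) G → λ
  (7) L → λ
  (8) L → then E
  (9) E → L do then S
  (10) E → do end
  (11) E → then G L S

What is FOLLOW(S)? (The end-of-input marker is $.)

FIRST(L) = {λ, then}
FIRST(E) = {do, then}  (via L do then S)
FIRST(S) = {λ, do, then}  (via E then do end)
FIRST(G) = {λ, do, then, true}  (via S)
FOLLOW(S) includes $ since S is the start symbol.
FOLLOW(S): in G→S, the suffix after S is empty, so FOLLOW(S) ⊇ FOLLOW(G) = {do, then}; in E→L do then S, the suffix after S is empty, so FOLLOW(S) ⊇ FOLLOW(E) = {do, then}; in E→then G L S, the suffix after S is empty, so FOLLOW(S) ⊇ FOLLOW(E) = {do, then}. Thus FOLLOW(S) = {$, do, then}.
FOLLOW(G): in E→then G L S, G is followed by L S with FIRST {λ, do, then}; in E→then G L S, the suffix after G is nullable, so FOLLOW(G) ⊇ FOLLOW(E) = {do, then}. Thus FOLLOW(G) = {do, then}.
FOLLOW(L): in E→L do then S, L is followed by do then S with FIRST {do}; in E→then G L S, L is followed by S with FIRST {λ, do, then}; in E→then G L S, the suffix after L is nullable, so FOLLOW(L) ⊇ FOLLOW(E) = {do, then}. Thus FOLLOW(L) = {do, then}.
FOLLOW(E): in S→E then do end, E is followed by then do end with FIRST {then}; in G→true E, the suffix after E is empty, so FOLLOW(E) ⊇ FOLLOW(G) = {do, then}; in L→then E, the suffix after E is empty, so FOLLOW(E) ⊇ FOLLOW(L) = {do, then}. Thus FOLLOW(E) = {do, then}.

{$, do, then}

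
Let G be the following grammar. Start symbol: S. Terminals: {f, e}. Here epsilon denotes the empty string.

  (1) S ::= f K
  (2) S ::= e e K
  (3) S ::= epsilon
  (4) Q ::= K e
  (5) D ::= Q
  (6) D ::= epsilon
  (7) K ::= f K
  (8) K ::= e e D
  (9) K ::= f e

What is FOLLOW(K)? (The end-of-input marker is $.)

FIRST(S): from S::=f K we get {f}; from S::=e e K we get {e}; from S::=epsilon we get {epsilon}. So FIRST(S) = {epsilon, e, f}.
FIRST(K): from K::=f K we get {f}; from K::=e e D we get {e}; from K::=f e we get {f}. So FIRST(K) = {e, f}.
FIRST(Q): from Q::=K e we get {e, f}. So FIRST(Q) = {e, f}.
FIRST(D): from D::=Q we get {e, f}; from D::=epsilon we get {epsilon}. So FIRST(D) = {epsilon, e, f}.
FOLLOW(S) includes $ since S is the start symbol.
FOLLOW(S): S appears on no right-hand side. Thus FOLLOW(S) = {$}.
FOLLOW(K): in S::=f K, the suffix after K is empty, so FOLLOW(K) ⊇ FOLLOW(S) = {$}; in S::=e e K, the suffix after K is empty, so FOLLOW(K) ⊇ FOLLOW(S) = {$}; in Q::=K e, K is followed by e with FIRST {e}; in K::=f K, the suffix after K is empty (adds nothing new). Thus FOLLOW(K) = {$, e}.
FOLLOW(D): in K::=e e D, the suffix after D is empty, so FOLLOW(D) ⊇ FOLLOW(K) = {$, e}. Thus FOLLOW(D) = {$, e}.
FOLLOW(Q): in D::=Q, the suffix after Q is empty, so FOLLOW(Q) ⊇ FOLLOW(D) = {$, e}. Thus FOLLOW(Q) = {$, e}.

{$, e}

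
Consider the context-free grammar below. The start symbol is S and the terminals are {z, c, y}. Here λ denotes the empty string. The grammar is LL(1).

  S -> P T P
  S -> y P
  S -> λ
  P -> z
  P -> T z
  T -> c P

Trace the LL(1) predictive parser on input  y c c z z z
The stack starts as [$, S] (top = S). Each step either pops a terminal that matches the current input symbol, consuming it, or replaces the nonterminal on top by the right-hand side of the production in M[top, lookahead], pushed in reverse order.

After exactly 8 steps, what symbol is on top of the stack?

step 1: stack=$ S  input=y c c z z z $  — expand S -> y P
step 2: stack=$ P y  input=y c c z z z $  — match y
step 3: stack=$ P  input=c c z z z $  — expand P -> T z
step 4: stack=$ z T  input=c c z z z $  — expand T -> c P
step 5: stack=$ z P c  input=c c z z z $  — match c
step 6: stack=$ z P  input=c z z z $  — expand P -> T z
step 7: stack=$ z z T  input=c z z z $  — expand T -> c P
step 8: stack=$ z z P c  input=c z z z $  — match c
Stack after step 8: $ z z P (top = P).

P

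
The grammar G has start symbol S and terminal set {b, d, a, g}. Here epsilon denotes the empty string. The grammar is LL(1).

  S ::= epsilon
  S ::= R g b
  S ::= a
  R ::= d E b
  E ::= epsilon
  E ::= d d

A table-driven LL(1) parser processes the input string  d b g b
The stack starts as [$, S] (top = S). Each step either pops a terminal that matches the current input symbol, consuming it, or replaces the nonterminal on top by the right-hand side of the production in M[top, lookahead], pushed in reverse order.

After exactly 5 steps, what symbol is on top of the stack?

     Stack        Input      Action
  1  $ S          d b g b $  expand S ::= R g b
  2  $ b g R      d b g b $  expand R ::= d E b
  3  $ b g b E d  d b g b $  match d
  4  $ b g b E    b g b $    expand E ::= epsilon
  5  $ b g b      b g b $    match b
Stack after step 5: $ b g (top = g).

g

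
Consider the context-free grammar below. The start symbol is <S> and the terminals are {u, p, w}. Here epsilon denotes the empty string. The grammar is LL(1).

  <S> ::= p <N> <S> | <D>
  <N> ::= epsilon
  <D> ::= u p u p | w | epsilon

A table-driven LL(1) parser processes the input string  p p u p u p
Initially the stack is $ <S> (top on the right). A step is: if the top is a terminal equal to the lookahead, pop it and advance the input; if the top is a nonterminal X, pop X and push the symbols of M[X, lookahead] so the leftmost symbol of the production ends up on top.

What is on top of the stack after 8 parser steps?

step 1: stack=$ <S>  input=p p u p u p $  — expand <S> ::= p <N> <S>
step 2: stack=$ <S> <N> p  input=p p u p u p $  — match p
step 3: stack=$ <S> <N>  input=p u p u p $  — expand <N> ::= epsilon
step 4: stack=$ <S>  input=p u p u p $  — expand <S> ::= p <N> <S>
step 5: stack=$ <S> <N> p  input=p u p u p $  — match p
step 6: stack=$ <S> <N>  input=u p u p $  — expand <N> ::= epsilon
step 7: stack=$ <S>  input=u p u p $  — expand <S> ::= <D>
step 8: stack=$ <D>  input=u p u p $  — expand <D> ::= u p u p
Stack after step 8: $ p u p u (top = u).

u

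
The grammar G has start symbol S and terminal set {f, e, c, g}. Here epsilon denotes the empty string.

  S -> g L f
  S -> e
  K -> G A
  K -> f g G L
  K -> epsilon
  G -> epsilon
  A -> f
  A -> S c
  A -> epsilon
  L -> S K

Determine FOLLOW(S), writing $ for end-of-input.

FIRST(S) = {e, g}
FIRST(G) = {epsilon}
FIRST(A) = {epsilon, e, f, g}  (via S c)
FIRST(L) = {e, g}  (via S K)
FIRST(K) = {epsilon, e, f, g}  (via G A)
FOLLOW(S) includes $ since S is the start symbol.
FOLLOW(S): in A->S c, S is followed by c with FIRST {c}; in L->S K, S is followed by K with FIRST {epsilon, e, f, g}; in L->S K, the suffix after S is nullable, so FOLLOW(S) ⊇ FOLLOW(L) = {f}. Thus FOLLOW(S) = {$, c, e, f, g}.
FOLLOW(K): in L->S K, the suffix after K is empty, so FOLLOW(K) ⊇ FOLLOW(L) = {f}. Thus FOLLOW(K) = {f}.
FOLLOW(G): in K->G A, G is followed by A with FIRST {epsilon, e, f, g}; in K->G A, the suffix after G is nullable, so FOLLOW(G) ⊇ FOLLOW(K) = {f}; in K->f g G L, G is followed by L with FIRST {e, g}. Thus FOLLOW(G) = {e, f, g}.
FOLLOW(A): in K->G A, the suffix after A is empty, so FOLLOW(A) ⊇ FOLLOW(K) = {f}. Thus FOLLOW(A) = {f}.
FOLLOW(L): in S->g L f, L is followed by f with FIRST {f}; in K->f g G L, the suffix after L is empty, so FOLLOW(L) ⊇ FOLLOW(K) = {f}. Thus FOLLOW(L) = {f}.

{$, c, e, f, g}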